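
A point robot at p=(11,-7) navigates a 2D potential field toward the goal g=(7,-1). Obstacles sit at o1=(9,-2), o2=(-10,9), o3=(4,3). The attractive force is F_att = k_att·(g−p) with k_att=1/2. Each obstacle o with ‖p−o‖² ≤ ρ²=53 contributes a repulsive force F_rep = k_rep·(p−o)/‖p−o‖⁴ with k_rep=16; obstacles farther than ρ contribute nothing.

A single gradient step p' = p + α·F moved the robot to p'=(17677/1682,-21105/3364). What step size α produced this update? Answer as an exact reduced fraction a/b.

F_att = 1/2·(g−p) = 1/2·(-4,6) = (-2.0000,3.0000)
o1: d²=29 ≤ ρ²=53; F_rep = 16·(2,-5)/29² = (0.0380,-0.0951)
o2: d²=697 > ρ²=53 → inactive
o3: d²=149 > ρ²=53 → inactive
F = F_att + ΣF_rep = (-1.9620,2.9049)
Δp = p'−p = (-0.4905,0.7262); α = Δx/Fx = (-825/1682) / (-1650/841) = 1/4
check: Δy/Fy = (2443/3364) / (2443/841) = 1/4 ✓

α = 1/4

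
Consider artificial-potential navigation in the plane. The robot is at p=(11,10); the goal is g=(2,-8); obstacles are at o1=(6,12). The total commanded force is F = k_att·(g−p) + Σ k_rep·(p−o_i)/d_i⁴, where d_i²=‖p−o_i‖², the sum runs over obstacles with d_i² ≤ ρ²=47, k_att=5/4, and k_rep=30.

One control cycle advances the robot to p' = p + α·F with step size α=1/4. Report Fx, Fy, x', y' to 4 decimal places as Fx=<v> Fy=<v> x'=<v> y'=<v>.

F_att = 5/4·(g−p) = 5/4·(-9,-18) = (-11.2500,-22.5000)
o1: d²=29 ≤ ρ²=47; F_rep = 30·(5,-2)/29² = (0.1784,-0.0713)
F = F_att + ΣF_rep = (-11.0716,-22.5713)
p' = p + 1/4·F = (8.2321,4.3572)

Fx=-11.0716 Fy=-22.5713 x'=8.2321 y'=4.3572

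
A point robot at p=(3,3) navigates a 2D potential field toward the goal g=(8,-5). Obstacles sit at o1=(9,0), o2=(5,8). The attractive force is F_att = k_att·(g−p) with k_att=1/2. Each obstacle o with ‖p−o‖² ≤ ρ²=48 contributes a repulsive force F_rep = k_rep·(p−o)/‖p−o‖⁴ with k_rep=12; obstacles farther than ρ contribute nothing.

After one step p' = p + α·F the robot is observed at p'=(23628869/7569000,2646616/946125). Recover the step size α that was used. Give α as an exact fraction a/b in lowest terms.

F_att = 1/2·(g−p) = 1/2·(5,-8) = (2.5000,-4.0000)
o1: d²=45 ≤ ρ²=48; F_rep = 12·(-6,3)/45² = (-0.0356,0.0178)
o2: d²=29 ≤ ρ²=48; F_rep = 12·(-2,-5)/29² = (-0.0285,-0.0713)
F = F_att + ΣF_rep = (2.4359,-4.0536)
Δp = p'−p = (0.1218,-0.2027); α = Δx/Fx = (921869/7569000) / (921869/378450) = 1/20
check: Δy/Fy = (-191759/946125) / (-767036/189225) = 1/20 ✓

α = 1/20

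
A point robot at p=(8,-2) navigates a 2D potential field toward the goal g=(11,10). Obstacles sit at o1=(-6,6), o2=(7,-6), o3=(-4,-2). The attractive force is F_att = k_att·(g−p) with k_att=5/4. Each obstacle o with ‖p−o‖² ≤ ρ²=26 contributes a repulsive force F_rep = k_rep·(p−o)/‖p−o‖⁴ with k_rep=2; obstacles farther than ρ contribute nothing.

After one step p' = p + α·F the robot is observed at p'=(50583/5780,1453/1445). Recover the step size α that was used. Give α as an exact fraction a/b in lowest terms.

α = 1/5

F_att = 5/4·(g−p) = 5/4·(3,12) = (3.7500,15.0000)
o1: d²=260 > ρ²=26 → inactive
o2: d²=17 ≤ ρ²=26; F_rep = 2·(1,4)/17² = (0.0069,0.0277)
o3: d²=144 > ρ²=26 → inactive
F = F_att + ΣF_rep = (3.7569,15.0277)
Δp = p'−p = (0.7514,3.0055); α = Δx/Fx = (4343/5780) / (4343/1156) = 1/5
check: Δy/Fy = (4343/1445) / (4343/289) = 1/5 ✓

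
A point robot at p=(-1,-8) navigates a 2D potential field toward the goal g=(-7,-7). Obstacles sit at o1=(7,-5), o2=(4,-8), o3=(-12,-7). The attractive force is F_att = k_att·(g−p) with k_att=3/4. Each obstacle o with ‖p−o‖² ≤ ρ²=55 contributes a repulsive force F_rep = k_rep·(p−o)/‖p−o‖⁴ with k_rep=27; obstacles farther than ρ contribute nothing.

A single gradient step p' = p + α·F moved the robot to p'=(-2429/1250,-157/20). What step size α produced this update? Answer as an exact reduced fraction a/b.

α = 1/5

F_att = 3/4·(g−p) = 3/4·(-6,1) = (-4.5000,0.7500)
o1: d²=73 > ρ²=55 → inactive
o2: d²=25 ≤ ρ²=55; F_rep = 27·(-5,0)/25² = (-0.2160,0.0000)
o3: d²=122 > ρ²=55 → inactive
F = F_att + ΣF_rep = (-4.7160,0.7500)
Δp = p'−p = (-0.9432,0.1500); α = Δx/Fx = (-1179/1250) / (-1179/250) = 1/5
check: Δy/Fy = (3/20) / (3/4) = 1/5 ✓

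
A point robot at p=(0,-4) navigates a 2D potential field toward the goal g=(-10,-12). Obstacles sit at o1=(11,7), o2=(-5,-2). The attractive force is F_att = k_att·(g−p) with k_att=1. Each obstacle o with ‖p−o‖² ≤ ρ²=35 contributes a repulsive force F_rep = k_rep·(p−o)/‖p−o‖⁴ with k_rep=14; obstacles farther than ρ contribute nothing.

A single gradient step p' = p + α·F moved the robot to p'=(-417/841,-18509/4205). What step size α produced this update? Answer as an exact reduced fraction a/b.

α = 1/20

F_att = 1·(g−p) = 1·(-10,-8) = (-10.0000,-8.0000)
o1: d²=242 > ρ²=35 → inactive
o2: d²=29 ≤ ρ²=35; F_rep = 14·(5,-2)/29² = (0.0832,-0.0333)
F = F_att + ΣF_rep = (-9.9168,-8.0333)
Δp = p'−p = (-0.4958,-0.4017); α = Δx/Fx = (-417/841) / (-8340/841) = 1/20
check: Δy/Fy = (-1689/4205) / (-6756/841) = 1/20 ✓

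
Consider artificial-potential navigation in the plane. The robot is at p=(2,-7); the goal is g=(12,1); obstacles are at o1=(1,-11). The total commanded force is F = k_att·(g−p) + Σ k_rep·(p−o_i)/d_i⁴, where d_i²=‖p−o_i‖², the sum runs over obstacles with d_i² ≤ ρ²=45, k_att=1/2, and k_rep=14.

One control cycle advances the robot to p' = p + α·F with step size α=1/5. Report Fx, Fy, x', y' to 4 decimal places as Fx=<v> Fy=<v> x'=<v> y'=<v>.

F_att = 1/2·(g−p) = 1/2·(10,8) = (5.0000,4.0000)
o1: d²=17 ≤ ρ²=45; F_rep = 14·(1,4)/17² = (0.0484,0.1938)
F = F_att + ΣF_rep = (5.0484,4.1938)
p' = p + 1/5·F = (3.0097,-6.1612)

Fx=5.0484 Fy=4.1938 x'=3.0097 y'=-6.1612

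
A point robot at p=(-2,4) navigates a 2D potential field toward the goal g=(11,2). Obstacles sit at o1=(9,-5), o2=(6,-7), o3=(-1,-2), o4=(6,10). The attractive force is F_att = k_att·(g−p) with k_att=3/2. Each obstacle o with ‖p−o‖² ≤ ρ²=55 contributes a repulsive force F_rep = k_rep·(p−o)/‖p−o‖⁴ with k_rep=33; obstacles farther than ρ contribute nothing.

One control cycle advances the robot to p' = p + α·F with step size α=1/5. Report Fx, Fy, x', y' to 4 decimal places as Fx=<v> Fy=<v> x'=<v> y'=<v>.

Fx=19.4759 Fy=-2.8554 x'=1.8952 y'=3.4289

F_att = 3/2·(g−p) = 3/2·(13,-2) = (19.5000,-3.0000)
o1: d²=202 > ρ²=55 → inactive
o2: d²=185 > ρ²=55 → inactive
o3: d²=37 ≤ ρ²=55; F_rep = 33·(-1,6)/37² = (-0.0241,0.1446)
o4: d²=100 > ρ²=55 → inactive
F = F_att + ΣF_rep = (19.4759,-2.8554)
p' = p + 1/5·F = (1.8952,3.4289)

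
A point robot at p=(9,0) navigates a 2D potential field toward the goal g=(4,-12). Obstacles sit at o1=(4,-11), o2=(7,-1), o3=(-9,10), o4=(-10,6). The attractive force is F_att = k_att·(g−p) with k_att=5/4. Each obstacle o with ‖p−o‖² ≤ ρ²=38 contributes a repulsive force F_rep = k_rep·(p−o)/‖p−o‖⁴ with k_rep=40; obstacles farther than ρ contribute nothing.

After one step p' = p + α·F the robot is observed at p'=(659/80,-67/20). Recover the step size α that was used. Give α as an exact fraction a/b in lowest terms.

F_att = 5/4·(g−p) = 5/4·(-5,-12) = (-6.2500,-15.0000)
o1: d²=146 > ρ²=38 → inactive
o2: d²=5 ≤ ρ²=38; F_rep = 40·(2,1)/5² = (3.2000,1.6000)
o3: d²=424 > ρ²=38 → inactive
o4: d²=397 > ρ²=38 → inactive
F = F_att + ΣF_rep = (-3.0500,-13.4000)
Δp = p'−p = (-0.7625,-3.3500); α = Δx/Fx = (-61/80) / (-61/20) = 1/4
check: Δy/Fy = (-67/20) / (-67/5) = 1/4 ✓

α = 1/4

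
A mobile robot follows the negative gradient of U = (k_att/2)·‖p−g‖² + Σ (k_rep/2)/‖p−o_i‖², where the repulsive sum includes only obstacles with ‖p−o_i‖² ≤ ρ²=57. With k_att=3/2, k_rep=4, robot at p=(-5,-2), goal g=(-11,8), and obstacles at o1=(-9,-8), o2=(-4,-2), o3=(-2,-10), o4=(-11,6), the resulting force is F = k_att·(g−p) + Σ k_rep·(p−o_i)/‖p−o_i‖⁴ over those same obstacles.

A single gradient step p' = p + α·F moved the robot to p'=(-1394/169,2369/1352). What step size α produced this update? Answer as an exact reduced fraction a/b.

α = 1/4

F_att = 3/2·(g−p) = 3/2·(-6,10) = (-9.0000,15.0000)
o1: d²=52 ≤ ρ²=57; F_rep = 4·(4,6)/52² = (0.0059,0.0089)
o2: d²=1 ≤ ρ²=57; F_rep = 4·(-1,0)/1² = (-4.0000,0.0000)
o3: d²=73 > ρ²=57 → inactive
o4: d²=100 > ρ²=57 → inactive
F = F_att + ΣF_rep = (-12.9941,15.0089)
Δp = p'−p = (-3.2485,3.7522); α = Δx/Fx = (-549/169) / (-2196/169) = 1/4
check: Δy/Fy = (5073/1352) / (5073/338) = 1/4 ✓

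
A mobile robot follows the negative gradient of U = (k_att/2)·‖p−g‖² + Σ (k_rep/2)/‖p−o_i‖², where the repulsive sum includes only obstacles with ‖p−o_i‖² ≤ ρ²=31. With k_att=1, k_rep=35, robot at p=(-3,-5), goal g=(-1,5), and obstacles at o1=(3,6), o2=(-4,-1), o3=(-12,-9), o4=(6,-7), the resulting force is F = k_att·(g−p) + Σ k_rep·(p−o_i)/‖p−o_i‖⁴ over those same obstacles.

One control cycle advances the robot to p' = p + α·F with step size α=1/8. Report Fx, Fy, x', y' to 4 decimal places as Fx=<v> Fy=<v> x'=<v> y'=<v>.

F_att = 1·(g−p) = 1·(2,10) = (2.0000,10.0000)
o1: d²=157 > ρ²=31 → inactive
o2: d²=17 ≤ ρ²=31; F_rep = 35·(1,-4)/17² = (0.1211,-0.4844)
o3: d²=97 > ρ²=31 → inactive
o4: d²=85 > ρ²=31 → inactive
F = F_att + ΣF_rep = (2.1211,9.5156)
p' = p + 1/8·F = (-2.7349,-3.8106)

Fx=2.1211 Fy=9.5156 x'=-2.7349 y'=-3.8106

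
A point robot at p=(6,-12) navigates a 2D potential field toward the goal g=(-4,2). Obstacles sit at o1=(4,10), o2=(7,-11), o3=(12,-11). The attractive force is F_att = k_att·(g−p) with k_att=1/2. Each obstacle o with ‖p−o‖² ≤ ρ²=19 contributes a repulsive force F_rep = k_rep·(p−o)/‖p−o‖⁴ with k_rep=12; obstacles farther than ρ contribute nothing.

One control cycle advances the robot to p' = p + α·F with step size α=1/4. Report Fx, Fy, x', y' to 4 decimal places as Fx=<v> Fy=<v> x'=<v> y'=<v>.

F_att = 1/2·(g−p) = 1/2·(-10,14) = (-5.0000,7.0000)
o1: d²=488 > ρ²=19 → inactive
o2: d²=2 ≤ ρ²=19; F_rep = 12·(-1,-1)/2² = (-3.0000,-3.0000)
o3: d²=37 > ρ²=19 → inactive
F = F_att + ΣF_rep = (-8.0000,4.0000)
p' = p + 1/4·F = (4.0000,-11.0000)

Fx=-8.0000 Fy=4.0000 x'=4.0000 y'=-11.0000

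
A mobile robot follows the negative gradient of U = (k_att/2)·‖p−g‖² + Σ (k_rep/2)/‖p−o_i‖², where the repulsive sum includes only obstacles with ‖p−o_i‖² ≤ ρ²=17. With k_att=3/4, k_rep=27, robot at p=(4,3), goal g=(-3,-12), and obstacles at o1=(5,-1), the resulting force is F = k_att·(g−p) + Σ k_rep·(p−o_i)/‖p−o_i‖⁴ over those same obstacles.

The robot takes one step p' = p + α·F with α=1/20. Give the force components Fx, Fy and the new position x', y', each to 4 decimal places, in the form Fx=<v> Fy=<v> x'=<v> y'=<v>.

Fx=-5.3434 Fy=-10.8763 x'=3.7328 y'=2.4562

F_att = 3/4·(g−p) = 3/4·(-7,-15) = (-5.2500,-11.2500)
o1: d²=17 ≤ ρ²=17; F_rep = 27·(-1,4)/17² = (-0.0934,0.3737)
F = F_att + ΣF_rep = (-5.3434,-10.8763)
p' = p + 1/20·F = (3.7328,2.4562)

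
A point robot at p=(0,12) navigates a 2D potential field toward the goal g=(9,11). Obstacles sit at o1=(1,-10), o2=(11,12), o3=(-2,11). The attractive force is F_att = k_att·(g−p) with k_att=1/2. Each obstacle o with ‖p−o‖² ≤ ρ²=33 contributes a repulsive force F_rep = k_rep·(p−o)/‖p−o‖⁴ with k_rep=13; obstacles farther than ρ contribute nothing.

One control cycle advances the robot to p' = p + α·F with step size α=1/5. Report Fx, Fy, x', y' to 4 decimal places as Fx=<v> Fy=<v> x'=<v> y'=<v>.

Fx=5.5400 Fy=0.0200 x'=1.1080 y'=12.0040

F_att = 1/2·(g−p) = 1/2·(9,-1) = (4.5000,-0.5000)
o1: d²=485 > ρ²=33 → inactive
o2: d²=121 > ρ²=33 → inactive
o3: d²=5 ≤ ρ²=33; F_rep = 13·(2,1)/5² = (1.0400,0.5200)
F = F_att + ΣF_rep = (5.5400,0.0200)
p' = p + 1/5·F = (1.1080,12.0040)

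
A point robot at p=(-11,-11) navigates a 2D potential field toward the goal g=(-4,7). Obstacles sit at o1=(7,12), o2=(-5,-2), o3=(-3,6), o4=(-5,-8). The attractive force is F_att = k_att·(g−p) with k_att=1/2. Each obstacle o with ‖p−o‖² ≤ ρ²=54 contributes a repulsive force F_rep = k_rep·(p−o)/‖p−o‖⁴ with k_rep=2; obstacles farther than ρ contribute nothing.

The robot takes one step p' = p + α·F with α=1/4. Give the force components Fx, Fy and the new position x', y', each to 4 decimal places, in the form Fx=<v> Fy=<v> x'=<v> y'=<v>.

Fx=3.4941 Fy=8.9970 x'=-10.1265 y'=-8.7507

F_att = 1/2·(g−p) = 1/2·(7,18) = (3.5000,9.0000)
o1: d²=853 > ρ²=54 → inactive
o2: d²=117 > ρ²=54 → inactive
o3: d²=353 > ρ²=54 → inactive
o4: d²=45 ≤ ρ²=54; F_rep = 2·(-6,-3)/45² = (-0.0059,-0.0030)
F = F_att + ΣF_rep = (3.4941,8.9970)
p' = p + 1/4·F = (-10.1265,-8.7507)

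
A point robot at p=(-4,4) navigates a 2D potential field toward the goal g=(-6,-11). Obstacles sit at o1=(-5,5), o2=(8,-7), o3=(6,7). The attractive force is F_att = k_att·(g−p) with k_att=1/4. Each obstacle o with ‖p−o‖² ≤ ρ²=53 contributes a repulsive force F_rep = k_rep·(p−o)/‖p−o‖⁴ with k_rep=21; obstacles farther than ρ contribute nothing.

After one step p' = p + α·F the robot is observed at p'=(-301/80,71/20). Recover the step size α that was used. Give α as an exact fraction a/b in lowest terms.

α = 1/20

F_att = 1/4·(g−p) = 1/4·(-2,-15) = (-0.5000,-3.7500)
o1: d²=2 ≤ ρ²=53; F_rep = 21·(1,-1)/2² = (5.2500,-5.2500)
o2: d²=265 > ρ²=53 → inactive
o3: d²=109 > ρ²=53 → inactive
F = F_att + ΣF_rep = (4.7500,-9.0000)
Δp = p'−p = (0.2375,-0.4500); α = Δx/Fx = (19/80) / (19/4) = 1/20
check: Δy/Fy = (-9/20) / (-9) = 1/20 ✓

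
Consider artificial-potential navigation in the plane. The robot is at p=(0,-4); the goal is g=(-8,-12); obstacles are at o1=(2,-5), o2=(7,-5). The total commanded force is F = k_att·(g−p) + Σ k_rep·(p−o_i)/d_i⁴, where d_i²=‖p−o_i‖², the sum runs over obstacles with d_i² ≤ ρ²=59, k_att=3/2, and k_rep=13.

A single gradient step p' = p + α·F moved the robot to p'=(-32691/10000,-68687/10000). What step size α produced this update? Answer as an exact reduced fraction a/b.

F_att = 3/2·(g−p) = 3/2·(-8,-8) = (-12.0000,-12.0000)
o1: d²=5 ≤ ρ²=59; F_rep = 13·(-2,1)/5² = (-1.0400,0.5200)
o2: d²=50 ≤ ρ²=59; F_rep = 13·(-7,1)/50² = (-0.0364,0.0052)
F = F_att + ΣF_rep = (-13.0764,-11.4748)
Δp = p'−p = (-3.2691,-2.8687); α = Δx/Fx = (-32691/10000) / (-32691/2500) = 1/4
check: Δy/Fy = (-28687/10000) / (-28687/2500) = 1/4 ✓

α = 1/4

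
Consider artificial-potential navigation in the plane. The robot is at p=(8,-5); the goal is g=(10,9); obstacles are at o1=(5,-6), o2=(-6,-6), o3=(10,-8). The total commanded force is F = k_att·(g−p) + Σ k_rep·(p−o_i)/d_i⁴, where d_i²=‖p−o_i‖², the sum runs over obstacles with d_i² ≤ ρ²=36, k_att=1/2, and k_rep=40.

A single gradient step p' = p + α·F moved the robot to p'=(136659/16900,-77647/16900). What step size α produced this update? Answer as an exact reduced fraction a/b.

F_att = 1/2·(g−p) = 1/2·(2,14) = (1.0000,7.0000)
o1: d²=10 ≤ ρ²=36; F_rep = 40·(3,1)/10² = (1.2000,0.4000)
o2: d²=197 > ρ²=36 → inactive
o3: d²=13 ≤ ρ²=36; F_rep = 40·(-2,3)/13² = (-0.4734,0.7101)
F = F_att + ΣF_rep = (1.7266,8.1101)
Δp = p'−p = (0.0863,0.4055); α = Δx/Fx = (1459/16900) / (1459/845) = 1/20
check: Δy/Fy = (6853/16900) / (6853/845) = 1/20 ✓

α = 1/20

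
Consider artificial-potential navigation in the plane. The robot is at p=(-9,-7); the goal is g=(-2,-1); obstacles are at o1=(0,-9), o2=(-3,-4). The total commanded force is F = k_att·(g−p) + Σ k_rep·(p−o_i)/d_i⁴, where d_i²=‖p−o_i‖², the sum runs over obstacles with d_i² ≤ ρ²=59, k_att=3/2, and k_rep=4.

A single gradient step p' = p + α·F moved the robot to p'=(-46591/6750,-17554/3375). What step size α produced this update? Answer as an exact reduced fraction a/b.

F_att = 3/2·(g−p) = 3/2·(7,6) = (10.5000,9.0000)
o1: d²=85 > ρ²=59 → inactive
o2: d²=45 ≤ ρ²=59; F_rep = 4·(-6,-3)/45² = (-0.0119,-0.0059)
F = F_att + ΣF_rep = (10.4881,8.9941)
Δp = p'−p = (2.0976,1.7988); α = Δx/Fx = (14159/6750) / (14159/1350) = 1/5
check: Δy/Fy = (6071/3375) / (6071/675) = 1/5 ✓

α = 1/5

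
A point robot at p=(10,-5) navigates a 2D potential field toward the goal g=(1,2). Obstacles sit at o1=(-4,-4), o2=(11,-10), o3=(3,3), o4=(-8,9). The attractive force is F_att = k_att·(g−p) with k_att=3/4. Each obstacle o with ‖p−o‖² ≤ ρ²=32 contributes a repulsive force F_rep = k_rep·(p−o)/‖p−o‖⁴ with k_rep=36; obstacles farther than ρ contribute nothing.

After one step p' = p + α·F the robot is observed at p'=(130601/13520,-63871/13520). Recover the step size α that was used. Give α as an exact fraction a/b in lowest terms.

F_att = 3/4·(g−p) = 3/4·(-9,7) = (-6.7500,5.2500)
o1: d²=197 > ρ²=32 → inactive
o2: d²=26 ≤ ρ²=32; F_rep = 36·(-1,5)/26² = (-0.0533,0.2663)
o3: d²=113 > ρ²=32 → inactive
o4: d²=520 > ρ²=32 → inactive
F = F_att + ΣF_rep = (-6.8033,5.5163)
Δp = p'−p = (-0.3402,0.2758); α = Δx/Fx = (-4599/13520) / (-4599/676) = 1/20
check: Δy/Fy = (3729/13520) / (3729/676) = 1/20 ✓

α = 1/20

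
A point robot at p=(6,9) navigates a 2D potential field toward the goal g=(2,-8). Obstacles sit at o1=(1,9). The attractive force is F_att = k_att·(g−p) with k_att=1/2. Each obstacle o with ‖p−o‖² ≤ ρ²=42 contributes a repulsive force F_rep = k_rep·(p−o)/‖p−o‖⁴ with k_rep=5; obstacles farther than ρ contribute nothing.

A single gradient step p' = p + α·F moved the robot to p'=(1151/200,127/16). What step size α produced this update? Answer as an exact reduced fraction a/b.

F_att = 1/2·(g−p) = 1/2·(-4,-17) = (-2.0000,-8.5000)
o1: d²=25 ≤ ρ²=42; F_rep = 5·(5,0)/25² = (0.0400,0.0000)
F = F_att + ΣF_rep = (-1.9600,-8.5000)
Δp = p'−p = (-0.2450,-1.0625); α = Δx/Fx = (-49/200) / (-49/25) = 1/8
check: Δy/Fy = (-17/16) / (-17/2) = 1/8 ✓

α = 1/8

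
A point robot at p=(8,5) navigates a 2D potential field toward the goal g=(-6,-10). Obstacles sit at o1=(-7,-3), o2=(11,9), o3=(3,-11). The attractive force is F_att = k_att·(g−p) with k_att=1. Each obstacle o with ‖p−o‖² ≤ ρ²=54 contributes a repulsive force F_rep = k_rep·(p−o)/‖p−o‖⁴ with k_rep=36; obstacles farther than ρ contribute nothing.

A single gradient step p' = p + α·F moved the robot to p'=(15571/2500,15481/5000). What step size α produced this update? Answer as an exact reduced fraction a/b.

F_att = 1·(g−p) = 1·(-14,-15) = (-14.0000,-15.0000)
o1: d²=289 > ρ²=54 → inactive
o2: d²=25 ≤ ρ²=54; F_rep = 36·(-3,-4)/25² = (-0.1728,-0.2304)
o3: d²=281 > ρ²=54 → inactive
F = F_att + ΣF_rep = (-14.1728,-15.2304)
Δp = p'−p = (-1.7716,-1.9038); α = Δx/Fx = (-4429/2500) / (-8858/625) = 1/8
check: Δy/Fy = (-9519/5000) / (-9519/625) = 1/8 ✓

α = 1/8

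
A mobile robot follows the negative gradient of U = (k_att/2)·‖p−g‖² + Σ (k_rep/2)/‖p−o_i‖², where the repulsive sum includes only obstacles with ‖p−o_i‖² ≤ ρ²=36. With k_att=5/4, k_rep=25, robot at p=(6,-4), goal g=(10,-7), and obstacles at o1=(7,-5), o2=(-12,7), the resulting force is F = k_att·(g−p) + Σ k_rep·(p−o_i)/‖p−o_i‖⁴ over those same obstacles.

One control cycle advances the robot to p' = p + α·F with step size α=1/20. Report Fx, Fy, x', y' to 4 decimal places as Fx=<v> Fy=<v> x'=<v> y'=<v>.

F_att = 5/4·(g−p) = 5/4·(4,-3) = (5.0000,-3.7500)
o1: d²=2 ≤ ρ²=36; F_rep = 25·(-1,1)/2² = (-6.2500,6.2500)
o2: d²=445 > ρ²=36 → inactive
F = F_att + ΣF_rep = (-1.2500,2.5000)
p' = p + 1/20·F = (5.9375,-3.8750)

Fx=-1.2500 Fy=2.5000 x'=5.9375 y'=-3.8750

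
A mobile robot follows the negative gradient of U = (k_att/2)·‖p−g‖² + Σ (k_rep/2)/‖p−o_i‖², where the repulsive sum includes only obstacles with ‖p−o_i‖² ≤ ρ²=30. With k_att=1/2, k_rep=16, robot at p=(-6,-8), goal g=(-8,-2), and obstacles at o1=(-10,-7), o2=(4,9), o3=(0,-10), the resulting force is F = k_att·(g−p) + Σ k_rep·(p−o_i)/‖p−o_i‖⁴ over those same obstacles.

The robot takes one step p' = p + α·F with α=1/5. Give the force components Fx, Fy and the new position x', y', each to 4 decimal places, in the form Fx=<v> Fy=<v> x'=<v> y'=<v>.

Fx=-0.7785 Fy=2.9446 x'=-6.1557 y'=-7.4111

F_att = 1/2·(g−p) = 1/2·(-2,6) = (-1.0000,3.0000)
o1: d²=17 ≤ ρ²=30; F_rep = 16·(4,-1)/17² = (0.2215,-0.0554)
o2: d²=389 > ρ²=30 → inactive
o3: d²=40 > ρ²=30 → inactive
F = F_att + ΣF_rep = (-0.7785,2.9446)
p' = p + 1/5·F = (-6.1557,-7.4111)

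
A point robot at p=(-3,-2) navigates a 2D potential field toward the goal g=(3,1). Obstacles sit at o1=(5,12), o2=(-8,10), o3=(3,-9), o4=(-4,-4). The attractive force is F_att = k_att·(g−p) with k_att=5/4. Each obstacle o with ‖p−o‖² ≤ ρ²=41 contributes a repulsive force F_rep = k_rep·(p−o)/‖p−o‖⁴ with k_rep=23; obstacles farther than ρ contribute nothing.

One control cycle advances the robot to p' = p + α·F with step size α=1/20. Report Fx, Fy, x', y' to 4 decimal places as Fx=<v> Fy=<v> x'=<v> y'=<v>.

Fx=8.4200 Fy=5.5900 x'=-2.5790 y'=-1.7205

F_att = 5/4·(g−p) = 5/4·(6,3) = (7.5000,3.7500)
o1: d²=260 > ρ²=41 → inactive
o2: d²=169 > ρ²=41 → inactive
o3: d²=85 > ρ²=41 → inactive
o4: d²=5 ≤ ρ²=41; F_rep = 23·(1,2)/5² = (0.9200,1.8400)
F = F_att + ΣF_rep = (8.4200,5.5900)
p' = p + 1/20·F = (-2.5790,-1.7205)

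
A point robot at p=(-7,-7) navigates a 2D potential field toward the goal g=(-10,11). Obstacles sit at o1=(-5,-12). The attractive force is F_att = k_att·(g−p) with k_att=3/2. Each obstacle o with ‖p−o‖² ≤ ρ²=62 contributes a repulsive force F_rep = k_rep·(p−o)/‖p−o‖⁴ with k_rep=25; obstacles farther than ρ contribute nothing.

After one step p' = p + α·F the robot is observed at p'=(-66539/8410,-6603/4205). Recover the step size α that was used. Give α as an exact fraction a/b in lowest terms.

F_att = 3/2·(g−p) = 3/2·(-3,18) = (-4.5000,27.0000)
o1: d²=29 ≤ ρ²=62; F_rep = 25·(-2,5)/29² = (-0.0595,0.1486)
F = F_att + ΣF_rep = (-4.5595,27.1486)
Δp = p'−p = (-0.9119,5.4297); α = Δx/Fx = (-7669/8410) / (-7669/1682) = 1/5
check: Δy/Fy = (22832/4205) / (22832/841) = 1/5 ✓

α = 1/5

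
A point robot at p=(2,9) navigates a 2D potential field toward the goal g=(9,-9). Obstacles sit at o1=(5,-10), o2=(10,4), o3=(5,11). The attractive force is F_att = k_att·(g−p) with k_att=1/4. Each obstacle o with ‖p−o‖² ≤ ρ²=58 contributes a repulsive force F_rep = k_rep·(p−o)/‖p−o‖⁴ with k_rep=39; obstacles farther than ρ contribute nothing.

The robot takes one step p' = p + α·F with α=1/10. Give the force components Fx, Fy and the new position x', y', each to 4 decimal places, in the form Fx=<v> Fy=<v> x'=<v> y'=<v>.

F_att = 1/4·(g−p) = 1/4·(7,-18) = (1.7500,-4.5000)
o1: d²=370 > ρ²=58 → inactive
o2: d²=89 > ρ²=58 → inactive
o3: d²=13 ≤ ρ²=58; F_rep = 39·(-3,-2)/13² = (-0.6923,-0.4615)
F = F_att + ΣF_rep = (1.0577,-4.9615)
p' = p + 1/10·F = (2.1058,8.5038)

Fx=1.0577 Fy=-4.9615 x'=2.1058 y'=8.5038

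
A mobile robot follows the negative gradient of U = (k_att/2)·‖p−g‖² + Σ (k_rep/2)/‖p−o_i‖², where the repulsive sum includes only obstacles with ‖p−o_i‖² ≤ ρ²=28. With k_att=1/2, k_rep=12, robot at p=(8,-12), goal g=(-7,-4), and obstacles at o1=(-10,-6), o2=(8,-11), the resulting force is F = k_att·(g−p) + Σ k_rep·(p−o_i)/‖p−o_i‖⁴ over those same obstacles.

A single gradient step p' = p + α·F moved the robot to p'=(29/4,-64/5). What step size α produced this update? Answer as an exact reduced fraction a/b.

F_att = 1/2·(g−p) = 1/2·(-15,8) = (-7.5000,4.0000)
o1: d²=360 > ρ²=28 → inactive
o2: d²=1 ≤ ρ²=28; F_rep = 12·(0,-1)/1² = (0.0000,-12.0000)
F = F_att + ΣF_rep = (-7.5000,-8.0000)
Δp = p'−p = (-0.7500,-0.8000); α = Δx/Fx = (-3/4) / (-15/2) = 1/10
check: Δy/Fy = (-4/5) / (-8) = 1/10 ✓

α = 1/10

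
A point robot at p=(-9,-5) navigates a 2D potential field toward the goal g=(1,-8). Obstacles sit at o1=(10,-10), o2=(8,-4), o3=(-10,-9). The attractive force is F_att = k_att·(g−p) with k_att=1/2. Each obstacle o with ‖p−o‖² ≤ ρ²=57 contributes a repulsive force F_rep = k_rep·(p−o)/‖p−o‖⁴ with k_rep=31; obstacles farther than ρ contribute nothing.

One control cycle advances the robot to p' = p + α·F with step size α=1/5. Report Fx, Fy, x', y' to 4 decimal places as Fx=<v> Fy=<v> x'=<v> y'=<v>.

Fx=5.1073 Fy=-1.0709 x'=-7.9785 y'=-5.2142

F_att = 1/2·(g−p) = 1/2·(10,-3) = (5.0000,-1.5000)
o1: d²=386 > ρ²=57 → inactive
o2: d²=290 > ρ²=57 → inactive
o3: d²=17 ≤ ρ²=57; F_rep = 31·(1,4)/17² = (0.1073,0.4291)
F = F_att + ΣF_rep = (5.1073,-1.0709)
p' = p + 1/5·F = (-7.9785,-5.2142)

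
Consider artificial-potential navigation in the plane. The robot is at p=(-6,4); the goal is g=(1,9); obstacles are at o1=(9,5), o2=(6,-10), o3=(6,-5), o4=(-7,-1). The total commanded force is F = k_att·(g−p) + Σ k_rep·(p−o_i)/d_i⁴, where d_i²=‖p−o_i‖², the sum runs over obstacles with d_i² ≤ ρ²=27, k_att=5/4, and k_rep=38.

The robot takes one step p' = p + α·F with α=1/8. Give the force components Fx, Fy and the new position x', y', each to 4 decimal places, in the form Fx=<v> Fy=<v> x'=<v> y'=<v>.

F_att = 5/4·(g−p) = 5/4·(7,5) = (8.7500,6.2500)
o1: d²=226 > ρ²=27 → inactive
o2: d²=340 > ρ²=27 → inactive
o3: d²=225 > ρ²=27 → inactive
o4: d²=26 ≤ ρ²=27; F_rep = 38·(1,5)/26² = (0.0562,0.2811)
F = F_att + ΣF_rep = (8.8062,6.5311)
p' = p + 1/8·F = (-4.8992,4.8164)

Fx=8.8062 Fy=6.5311 x'=-4.8992 y'=4.8164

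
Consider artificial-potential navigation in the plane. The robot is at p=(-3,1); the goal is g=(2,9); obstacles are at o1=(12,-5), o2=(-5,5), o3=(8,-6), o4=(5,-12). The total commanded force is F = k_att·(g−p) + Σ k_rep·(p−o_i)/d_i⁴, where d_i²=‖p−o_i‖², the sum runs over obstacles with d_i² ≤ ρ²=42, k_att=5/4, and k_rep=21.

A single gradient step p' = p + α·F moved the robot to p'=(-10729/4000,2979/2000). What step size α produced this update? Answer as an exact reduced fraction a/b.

α = 1/20

F_att = 5/4·(g−p) = 5/4·(5,8) = (6.2500,10.0000)
o1: d²=261 > ρ²=42 → inactive
o2: d²=20 ≤ ρ²=42; F_rep = 21·(2,-4)/20² = (0.1050,-0.2100)
o3: d²=170 > ρ²=42 → inactive
o4: d²=233 > ρ²=42 → inactive
F = F_att + ΣF_rep = (6.3550,9.7900)
Δp = p'−p = (0.3177,0.4895); α = Δx/Fx = (1271/4000) / (1271/200) = 1/20
check: Δy/Fy = (979/2000) / (979/100) = 1/20 ✓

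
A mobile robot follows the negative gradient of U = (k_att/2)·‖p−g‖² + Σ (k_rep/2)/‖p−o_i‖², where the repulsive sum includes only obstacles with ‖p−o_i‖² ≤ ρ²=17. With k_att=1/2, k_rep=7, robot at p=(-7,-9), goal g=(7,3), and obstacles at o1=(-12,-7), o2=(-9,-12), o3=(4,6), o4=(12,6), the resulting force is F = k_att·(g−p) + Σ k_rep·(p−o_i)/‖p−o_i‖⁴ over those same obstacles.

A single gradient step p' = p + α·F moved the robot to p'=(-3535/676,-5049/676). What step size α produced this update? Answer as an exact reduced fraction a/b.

F_att = 1/2·(g−p) = 1/2·(14,12) = (7.0000,6.0000)
o1: d²=29 > ρ²=17 → inactive
o2: d²=13 ≤ ρ²=17; F_rep = 7·(2,3)/13² = (0.0828,0.1243)
o3: d²=346 > ρ²=17 → inactive
o4: d²=586 > ρ²=17 → inactive
F = F_att + ΣF_rep = (7.0828,6.1243)
Δp = p'−p = (1.7707,1.5311); α = Δx/Fx = (1197/676) / (1197/169) = 1/4
check: Δy/Fy = (1035/676) / (1035/169) = 1/4 ✓

α = 1/4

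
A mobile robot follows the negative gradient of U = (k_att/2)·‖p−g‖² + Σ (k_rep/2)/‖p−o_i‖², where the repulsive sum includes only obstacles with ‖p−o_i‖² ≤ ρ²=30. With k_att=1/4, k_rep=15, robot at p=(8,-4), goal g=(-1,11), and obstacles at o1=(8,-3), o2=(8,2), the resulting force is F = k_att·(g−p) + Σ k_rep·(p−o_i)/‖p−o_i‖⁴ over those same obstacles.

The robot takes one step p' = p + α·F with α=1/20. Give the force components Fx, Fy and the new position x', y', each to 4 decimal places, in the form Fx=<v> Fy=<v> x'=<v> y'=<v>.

Fx=-2.2500 Fy=-11.2500 x'=7.8875 y'=-4.5625

F_att = 1/4·(g−p) = 1/4·(-9,15) = (-2.2500,3.7500)
o1: d²=1 ≤ ρ²=30; F_rep = 15·(0,-1)/1² = (0.0000,-15.0000)
o2: d²=36 > ρ²=30 → inactive
F = F_att + ΣF_rep = (-2.2500,-11.2500)
p' = p + 1/20·F = (7.8875,-4.5625)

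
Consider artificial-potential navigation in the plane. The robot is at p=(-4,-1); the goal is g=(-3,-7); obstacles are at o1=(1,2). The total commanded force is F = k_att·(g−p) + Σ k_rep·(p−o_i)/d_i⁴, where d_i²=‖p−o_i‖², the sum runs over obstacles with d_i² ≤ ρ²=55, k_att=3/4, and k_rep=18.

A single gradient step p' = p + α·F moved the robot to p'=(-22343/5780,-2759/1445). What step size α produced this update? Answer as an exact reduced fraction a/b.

α = 1/5

F_att = 3/4·(g−p) = 3/4·(1,-6) = (0.7500,-4.5000)
o1: d²=34 ≤ ρ²=55; F_rep = 18·(-5,-3)/34² = (-0.0779,-0.0467)
F = F_att + ΣF_rep = (0.6721,-4.5467)
Δp = p'−p = (0.1344,-0.9093); α = Δx/Fx = (777/5780) / (777/1156) = 1/5
check: Δy/Fy = (-1314/1445) / (-1314/289) = 1/5 ✓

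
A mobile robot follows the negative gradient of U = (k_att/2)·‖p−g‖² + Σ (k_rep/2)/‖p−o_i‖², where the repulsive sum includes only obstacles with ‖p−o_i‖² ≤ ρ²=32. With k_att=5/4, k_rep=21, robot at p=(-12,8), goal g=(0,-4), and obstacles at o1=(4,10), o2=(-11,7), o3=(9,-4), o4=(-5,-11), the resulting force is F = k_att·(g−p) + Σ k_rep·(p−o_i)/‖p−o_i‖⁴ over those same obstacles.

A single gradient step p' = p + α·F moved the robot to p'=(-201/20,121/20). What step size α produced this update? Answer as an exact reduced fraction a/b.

α = 1/5

F_att = 5/4·(g−p) = 5/4·(12,-12) = (15.0000,-15.0000)
o1: d²=260 > ρ²=32 → inactive
o2: d²=2 ≤ ρ²=32; F_rep = 21·(-1,1)/2² = (-5.2500,5.2500)
o3: d²=585 > ρ²=32 → inactive
o4: d²=410 > ρ²=32 → inactive
F = F_att + ΣF_rep = (9.7500,-9.7500)
Δp = p'−p = (1.9500,-1.9500); α = Δx/Fx = (39/20) / (39/4) = 1/5
check: Δy/Fy = (-39/20) / (-39/4) = 1/5 ✓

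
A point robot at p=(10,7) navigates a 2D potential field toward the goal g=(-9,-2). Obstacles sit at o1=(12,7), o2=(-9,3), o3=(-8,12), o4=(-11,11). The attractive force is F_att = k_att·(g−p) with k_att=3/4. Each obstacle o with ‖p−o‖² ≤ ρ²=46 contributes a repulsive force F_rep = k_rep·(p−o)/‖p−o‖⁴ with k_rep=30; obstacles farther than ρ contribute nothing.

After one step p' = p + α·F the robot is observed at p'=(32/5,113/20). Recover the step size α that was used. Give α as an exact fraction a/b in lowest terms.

α = 1/5

F_att = 3/4·(g−p) = 3/4·(-19,-9) = (-14.2500,-6.7500)
o1: d²=4 ≤ ρ²=46; F_rep = 30·(-2,0)/4² = (-3.7500,0.0000)
o2: d²=377 > ρ²=46 → inactive
o3: d²=349 > ρ²=46 → inactive
o4: d²=457 > ρ²=46 → inactive
F = F_att + ΣF_rep = (-18.0000,-6.7500)
Δp = p'−p = (-3.6000,-1.3500); α = Δx/Fx = (-18/5) / (-18) = 1/5
check: Δy/Fy = (-27/20) / (-27/4) = 1/5 ✓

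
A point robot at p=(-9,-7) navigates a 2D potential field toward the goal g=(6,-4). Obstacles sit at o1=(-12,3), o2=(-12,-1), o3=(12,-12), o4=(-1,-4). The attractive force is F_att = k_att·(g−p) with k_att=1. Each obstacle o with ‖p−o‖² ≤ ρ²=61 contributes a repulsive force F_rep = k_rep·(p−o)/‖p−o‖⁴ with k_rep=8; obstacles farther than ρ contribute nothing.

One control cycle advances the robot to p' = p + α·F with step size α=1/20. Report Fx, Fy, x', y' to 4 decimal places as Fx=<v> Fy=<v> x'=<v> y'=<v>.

Fx=15.0119 Fy=2.9763 x'=-8.2494 y'=-6.8512

F_att = 1·(g−p) = 1·(15,3) = (15.0000,3.0000)
o1: d²=109 > ρ²=61 → inactive
o2: d²=45 ≤ ρ²=61; F_rep = 8·(3,-6)/45² = (0.0119,-0.0237)
o3: d²=466 > ρ²=61 → inactive
o4: d²=73 > ρ²=61 → inactive
F = F_att + ΣF_rep = (15.0119,2.9763)
p' = p + 1/20·F = (-8.2494,-6.8512)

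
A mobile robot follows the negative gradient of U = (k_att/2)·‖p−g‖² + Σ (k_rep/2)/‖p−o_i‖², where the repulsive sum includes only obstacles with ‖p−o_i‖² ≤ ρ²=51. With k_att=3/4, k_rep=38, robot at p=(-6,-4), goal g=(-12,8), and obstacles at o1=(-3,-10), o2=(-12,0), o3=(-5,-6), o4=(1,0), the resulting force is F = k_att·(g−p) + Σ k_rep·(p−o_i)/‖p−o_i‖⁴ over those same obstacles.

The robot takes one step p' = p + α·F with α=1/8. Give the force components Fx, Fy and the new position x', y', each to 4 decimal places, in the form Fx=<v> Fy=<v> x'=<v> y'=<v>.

Fx=-6.0763 Fy=12.1526 x'=-6.7595 y'=-2.4809

F_att = 3/4·(g−p) = 3/4·(-6,12) = (-4.5000,9.0000)
o1: d²=45 ≤ ρ²=51; F_rep = 38·(-3,6)/45² = (-0.0563,0.1126)
o2: d²=52 > ρ²=51 → inactive
o3: d²=5 ≤ ρ²=51; F_rep = 38·(-1,2)/5² = (-1.5200,3.0400)
o4: d²=65 > ρ²=51 → inactive
F = F_att + ΣF_rep = (-6.0763,12.1526)
p' = p + 1/8·F = (-6.7595,-2.4809)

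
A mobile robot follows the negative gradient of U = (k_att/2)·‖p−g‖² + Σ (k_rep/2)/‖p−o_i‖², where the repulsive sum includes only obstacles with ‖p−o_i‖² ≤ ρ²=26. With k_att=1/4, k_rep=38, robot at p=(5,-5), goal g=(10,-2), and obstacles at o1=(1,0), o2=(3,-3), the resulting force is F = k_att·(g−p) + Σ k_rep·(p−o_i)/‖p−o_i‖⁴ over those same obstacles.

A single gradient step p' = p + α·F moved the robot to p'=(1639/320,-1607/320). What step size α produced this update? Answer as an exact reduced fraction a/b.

F_att = 1/4·(g−p) = 1/4·(5,3) = (1.2500,0.7500)
o1: d²=41 > ρ²=26 → inactive
o2: d²=8 ≤ ρ²=26; F_rep = 38·(2,-2)/8² = (1.1875,-1.1875)
F = F_att + ΣF_rep = (2.4375,-0.4375)
Δp = p'−p = (0.1219,-0.0219); α = Δx/Fx = (39/320) / (39/16) = 1/20
check: Δy/Fy = (-7/320) / (-7/16) = 1/20 ✓

α = 1/20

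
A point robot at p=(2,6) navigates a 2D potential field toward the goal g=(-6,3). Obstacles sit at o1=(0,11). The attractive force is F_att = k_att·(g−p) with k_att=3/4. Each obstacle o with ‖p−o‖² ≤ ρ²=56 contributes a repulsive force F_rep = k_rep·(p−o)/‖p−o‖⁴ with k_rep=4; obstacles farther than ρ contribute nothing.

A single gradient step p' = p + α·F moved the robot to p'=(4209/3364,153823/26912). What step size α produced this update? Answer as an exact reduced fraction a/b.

F_att = 3/4·(g−p) = 3/4·(-8,-3) = (-6.0000,-2.2500)
o1: d²=29 ≤ ρ²=56; F_rep = 4·(2,-5)/29² = (0.0095,-0.0238)
F = F_att + ΣF_rep = (-5.9905,-2.2738)
Δp = p'−p = (-0.7488,-0.2842); α = Δx/Fx = (-2519/3364) / (-5038/841) = 1/8
check: Δy/Fy = (-7649/26912) / (-7649/3364) = 1/8 ✓

α = 1/8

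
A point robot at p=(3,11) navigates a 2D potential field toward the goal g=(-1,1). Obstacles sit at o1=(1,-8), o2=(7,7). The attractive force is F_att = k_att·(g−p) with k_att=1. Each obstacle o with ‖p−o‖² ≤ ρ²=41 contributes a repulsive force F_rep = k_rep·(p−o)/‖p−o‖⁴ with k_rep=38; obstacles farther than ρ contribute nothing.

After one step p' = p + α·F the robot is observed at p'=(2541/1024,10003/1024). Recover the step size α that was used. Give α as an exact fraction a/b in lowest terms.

α = 1/8

F_att = 1·(g−p) = 1·(-4,-10) = (-4.0000,-10.0000)
o1: d²=365 > ρ²=41 → inactive
o2: d²=32 ≤ ρ²=41; F_rep = 38·(-4,4)/32² = (-0.1484,0.1484)
F = F_att + ΣF_rep = (-4.1484,-9.8516)
Δp = p'−p = (-0.5186,-1.2314); α = Δx/Fx = (-531/1024) / (-531/128) = 1/8
check: Δy/Fy = (-1261/1024) / (-1261/128) = 1/8 ✓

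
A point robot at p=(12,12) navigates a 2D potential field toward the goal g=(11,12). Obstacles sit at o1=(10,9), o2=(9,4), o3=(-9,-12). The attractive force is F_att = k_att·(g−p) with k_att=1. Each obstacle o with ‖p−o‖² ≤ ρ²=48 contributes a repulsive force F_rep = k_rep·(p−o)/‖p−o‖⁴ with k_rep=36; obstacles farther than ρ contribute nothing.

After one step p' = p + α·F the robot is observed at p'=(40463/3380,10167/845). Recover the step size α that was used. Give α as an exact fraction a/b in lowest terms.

F_att = 1·(g−p) = 1·(-1,0) = (-1.0000,0.0000)
o1: d²=13 ≤ ρ²=48; F_rep = 36·(2,3)/13² = (0.4260,0.6391)
o2: d²=73 > ρ²=48 → inactive
o3: d²=1017 > ρ²=48 → inactive
F = F_att + ΣF_rep = (-0.5740,0.6391)
Δp = p'−p = (-0.0287,0.0320); α = Δx/Fx = (-97/3380) / (-97/169) = 1/20
check: Δy/Fy = (27/845) / (108/169) = 1/20 ✓

α = 1/20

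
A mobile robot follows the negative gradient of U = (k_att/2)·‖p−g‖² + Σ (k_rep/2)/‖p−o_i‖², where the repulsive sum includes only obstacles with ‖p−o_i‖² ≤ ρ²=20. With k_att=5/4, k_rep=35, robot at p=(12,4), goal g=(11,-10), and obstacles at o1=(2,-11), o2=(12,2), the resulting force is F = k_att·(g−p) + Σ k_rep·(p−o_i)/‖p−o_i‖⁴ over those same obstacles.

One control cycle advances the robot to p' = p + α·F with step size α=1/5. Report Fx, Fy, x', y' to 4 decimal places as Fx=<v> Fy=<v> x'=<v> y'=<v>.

Fx=-1.2500 Fy=-13.1250 x'=11.7500 y'=1.3750

F_att = 5/4·(g−p) = 5/4·(-1,-14) = (-1.2500,-17.5000)
o1: d²=325 > ρ²=20 → inactive
o2: d²=4 ≤ ρ²=20; F_rep = 35·(0,2)/4² = (0.0000,4.3750)
F = F_att + ΣF_rep = (-1.2500,-13.1250)
p' = p + 1/5·F = (11.7500,1.3750)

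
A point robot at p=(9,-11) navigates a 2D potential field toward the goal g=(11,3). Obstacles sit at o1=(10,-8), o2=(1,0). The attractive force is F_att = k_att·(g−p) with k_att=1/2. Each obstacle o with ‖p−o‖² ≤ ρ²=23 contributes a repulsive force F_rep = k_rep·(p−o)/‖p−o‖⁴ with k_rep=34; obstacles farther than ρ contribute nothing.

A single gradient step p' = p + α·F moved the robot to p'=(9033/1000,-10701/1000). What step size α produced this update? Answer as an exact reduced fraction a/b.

α = 1/20

F_att = 1/2·(g−p) = 1/2·(2,14) = (1.0000,7.0000)
o1: d²=10 ≤ ρ²=23; F_rep = 34·(-1,-3)/10² = (-0.3400,-1.0200)
o2: d²=185 > ρ²=23 → inactive
F = F_att + ΣF_rep = (0.6600,5.9800)
Δp = p'−p = (0.0330,0.2990); α = Δx/Fx = (33/1000) / (33/50) = 1/20
check: Δy/Fy = (299/1000) / (299/50) = 1/20 ✓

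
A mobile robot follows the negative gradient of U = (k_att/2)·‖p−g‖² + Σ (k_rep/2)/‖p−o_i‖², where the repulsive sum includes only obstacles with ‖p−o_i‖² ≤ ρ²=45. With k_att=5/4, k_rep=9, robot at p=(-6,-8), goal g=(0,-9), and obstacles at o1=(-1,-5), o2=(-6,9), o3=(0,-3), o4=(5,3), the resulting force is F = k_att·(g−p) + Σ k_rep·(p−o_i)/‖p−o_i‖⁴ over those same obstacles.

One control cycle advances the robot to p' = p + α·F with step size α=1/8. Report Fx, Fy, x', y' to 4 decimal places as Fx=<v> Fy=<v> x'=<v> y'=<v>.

F_att = 5/4·(g−p) = 5/4·(6,-1) = (7.5000,-1.2500)
o1: d²=34 ≤ ρ²=45; F_rep = 9·(-5,-3)/34² = (-0.0389,-0.0234)
o2: d²=289 > ρ²=45 → inactive
o3: d²=61 > ρ²=45 → inactive
o4: d²=242 > ρ²=45 → inactive
F = F_att + ΣF_rep = (7.4611,-1.2734)
p' = p + 1/8·F = (-5.0674,-8.1592)

Fx=7.4611 Fy=-1.2734 x'=-5.0674 y'=-8.1592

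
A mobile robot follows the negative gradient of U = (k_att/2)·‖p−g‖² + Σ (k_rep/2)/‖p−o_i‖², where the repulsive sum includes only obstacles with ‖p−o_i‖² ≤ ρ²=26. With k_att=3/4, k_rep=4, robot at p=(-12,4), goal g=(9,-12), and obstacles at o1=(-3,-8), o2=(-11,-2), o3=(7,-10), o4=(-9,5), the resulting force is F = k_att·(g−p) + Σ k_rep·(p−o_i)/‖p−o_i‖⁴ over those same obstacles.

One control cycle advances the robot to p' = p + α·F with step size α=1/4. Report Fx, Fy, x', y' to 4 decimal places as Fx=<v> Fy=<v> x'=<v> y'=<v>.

Fx=15.6300 Fy=-12.0400 x'=-8.0925 y'=0.9900

F_att = 3/4·(g−p) = 3/4·(21,-16) = (15.7500,-12.0000)
o1: d²=225 > ρ²=26 → inactive
o2: d²=37 > ρ²=26 → inactive
o3: d²=557 > ρ²=26 → inactive
o4: d²=10 ≤ ρ²=26; F_rep = 4·(-3,-1)/10² = (-0.1200,-0.0400)
F = F_att + ΣF_rep = (15.6300,-12.0400)
p' = p + 1/4·F = (-8.0925,0.9900)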